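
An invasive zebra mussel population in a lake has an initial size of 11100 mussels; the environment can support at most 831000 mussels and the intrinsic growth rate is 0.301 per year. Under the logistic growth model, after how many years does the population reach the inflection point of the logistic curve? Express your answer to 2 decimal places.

14.29 years

Logistic growth is fastest at N = K/2 = 415500.
A = (K − N₀)/N₀ = 73.865. Set K/(1 + A·e^(−rt)) = K/2 → A·e^(−rt) = 1.
e^(−0.301t) = 1/73.865 = 0.0135382, so t = ln(73.865)/0.301 = 4.3022/0.301 = 14.293.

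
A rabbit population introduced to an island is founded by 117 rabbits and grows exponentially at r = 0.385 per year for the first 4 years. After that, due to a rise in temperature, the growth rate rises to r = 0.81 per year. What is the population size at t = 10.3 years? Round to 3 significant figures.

Phase 1: N(4) = 117·e^(0.385×4) = 117·e^1.54 = 545.757.
Phase 2 runs for 10.3 − 4 = 6.3 years at r = 0.81.
N(10.3) = 545.757·e^(0.81×6.3) = 545.757·e^5.103 = 89785.1.

89800 rabbits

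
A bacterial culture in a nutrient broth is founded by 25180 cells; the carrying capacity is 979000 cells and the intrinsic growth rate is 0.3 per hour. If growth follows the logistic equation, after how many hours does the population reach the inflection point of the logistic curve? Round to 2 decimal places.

12.11 hours

Logistic growth is fastest at N = K/2 = 489500.
A = (K − N₀)/N₀ = 37.88. Set K/(1 + A·e^(−rt)) = K/2 → A·e^(−rt) = 1.
e^(−0.3t) = 1/37.88 = 0.0263991, so t = ln(37.88)/0.3 = 3.6344/0.3 = 12.115.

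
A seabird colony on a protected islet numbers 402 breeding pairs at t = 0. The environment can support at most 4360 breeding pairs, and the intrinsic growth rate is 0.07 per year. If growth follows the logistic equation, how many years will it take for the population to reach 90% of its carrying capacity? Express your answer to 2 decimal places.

A = (K − N₀)/N₀ = (4360 − 402)/402 = 9.8458.
Solve 4360/(1 + 9.8458·e^(−0.07t)) = 3924: 1 + 9.8458·e^(−0.07t) = 1.1111, so e^(−0.07t) = 0.0112852.
−0.07·t = ln(0.0112852) = -4.4843, so t = 4.4843/0.07 = 64.061.

64.06 years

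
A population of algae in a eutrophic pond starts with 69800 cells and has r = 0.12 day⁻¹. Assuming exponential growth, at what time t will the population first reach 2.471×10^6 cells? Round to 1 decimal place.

29.7 days

Set N₀·e^(rt) = 2.471×10^6: e^(0.12·t) = 2.471×10^6/69800 = 35.401.
0.12·t = ln(35.401) = 3.5667, so t = 3.5667/0.12 = 29.723.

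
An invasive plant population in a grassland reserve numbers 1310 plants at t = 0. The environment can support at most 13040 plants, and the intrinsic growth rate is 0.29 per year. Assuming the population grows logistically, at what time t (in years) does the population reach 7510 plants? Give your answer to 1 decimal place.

8.6 years

A = (K − N₀)/N₀ = (13040 − 1310)/1310 = 8.9542.
Solve 13040/(1 + 8.9542·e^(−0.29t)) = 7510: 1 + 8.9542·e^(−0.29t) = 1.7364, so e^(−0.29t) = 0.0822353.
−0.29·t = ln(0.0822353) = -2.4982, so t = 2.4982/0.29 = 8.6144.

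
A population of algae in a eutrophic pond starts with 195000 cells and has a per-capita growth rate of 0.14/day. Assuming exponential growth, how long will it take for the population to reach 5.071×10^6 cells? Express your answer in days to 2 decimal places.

23.27 days

Set N₀·e^(rt) = 5.071×10^6: e^(0.14·t) = 5.071×10^6/195000 = 26.005.
0.14·t = ln(26.005) = 3.2583, so t = 3.2583/0.14 = 23.274.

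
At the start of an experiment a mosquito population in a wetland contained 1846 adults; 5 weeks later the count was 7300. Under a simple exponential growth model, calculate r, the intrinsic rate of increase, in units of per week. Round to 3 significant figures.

From N(t) = N₀·e^(rt): e^(r·5) = 7300/1846 = 3.9545.
r·5 = ln(3.9545) = 1.3749, so r = 1.3749/5 = 0.27497.

0.275 per week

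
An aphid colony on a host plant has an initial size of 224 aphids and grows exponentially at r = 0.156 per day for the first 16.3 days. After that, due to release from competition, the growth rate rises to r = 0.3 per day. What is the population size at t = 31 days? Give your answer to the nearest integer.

234321 aphids

Phase 1: N(16.3) = 224·e^(0.156×16.3) = 224·e^2.543 = 2848.21.
Phase 2 runs for 31 − 16.3 = 14.7 days at r = 0.3.
N(31) = 2848.21·e^(0.3×14.7) = 2848.21·e^4.41 = 234321.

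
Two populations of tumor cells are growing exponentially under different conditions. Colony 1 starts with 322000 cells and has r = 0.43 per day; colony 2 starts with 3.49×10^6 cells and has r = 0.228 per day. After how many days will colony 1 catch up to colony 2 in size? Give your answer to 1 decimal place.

Set 322000·e^(0.43t) = 3.49×10^6·e^(0.228t).
e^((0.43 − 0.228)t) = 3.49×10^6/322000 → e^(0.202·t) = 10.839.
0.202·t = ln(10.839) = 2.3831, so t = 2.3831/0.202 = 11.798.

11.8 days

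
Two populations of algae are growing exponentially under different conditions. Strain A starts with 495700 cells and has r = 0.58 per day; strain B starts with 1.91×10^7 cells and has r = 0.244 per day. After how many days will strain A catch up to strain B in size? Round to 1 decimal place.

Set 495700·e^(0.58t) = 1.91×10^7·e^(0.244t).
e^((0.58 − 0.244)t) = 1.91×10^7/495700 → e^(0.336·t) = 38.531.
0.336·t = ln(38.531) = 3.6515, so t = 3.6515/0.336 = 10.867.

10.9 days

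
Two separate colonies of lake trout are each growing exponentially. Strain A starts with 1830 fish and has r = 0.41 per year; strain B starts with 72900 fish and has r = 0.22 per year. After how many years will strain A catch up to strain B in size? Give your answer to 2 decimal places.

Set 1830·e^(0.41t) = 72900·e^(0.22t).
e^((0.41 − 0.22)t) = 72900/1830 → e^(0.19·t) = 39.836.
0.19·t = ln(39.836) = 3.6848, so t = 3.6848/0.19 = 19.394.

19.39 years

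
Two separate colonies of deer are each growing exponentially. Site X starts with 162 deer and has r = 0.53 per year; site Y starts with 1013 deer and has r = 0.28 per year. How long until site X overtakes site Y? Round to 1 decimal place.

7.3 years

Set 162·e^(0.53t) = 1013·e^(0.28t).
e^((0.53 − 0.28)t) = 1013/162 → e^(0.25·t) = 6.2531.
0.25·t = ln(6.2531) = 1.8331, so t = 1.8331/0.25 = 7.3323.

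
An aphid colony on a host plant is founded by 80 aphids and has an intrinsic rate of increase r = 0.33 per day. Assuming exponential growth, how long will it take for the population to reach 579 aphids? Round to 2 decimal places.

6.00 days

Set N₀·e^(rt) = 579: e^(0.33·t) = 579/80 = 7.2375.
0.33·t = ln(7.2375) = 1.9793, so t = 1.9793/0.33 = 5.9978.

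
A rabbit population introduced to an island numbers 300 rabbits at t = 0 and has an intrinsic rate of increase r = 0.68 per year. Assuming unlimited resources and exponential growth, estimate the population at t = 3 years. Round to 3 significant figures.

2310 rabbits

N(t) = N₀·e^(rt) = 300 × e^(0.68×3) = 300 × e^2.04.
e^2.04 ≈ 7.6906, so N ≈ 300 × 7.6906 = 2307.18.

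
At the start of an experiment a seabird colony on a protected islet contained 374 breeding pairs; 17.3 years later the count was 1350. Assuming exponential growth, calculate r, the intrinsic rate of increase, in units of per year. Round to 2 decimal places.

From N(t) = N₀·e^(rt): e^(r·17.3) = 1350/374 = 3.6096.
r·17.3 = ln(3.6096) = 1.2836, so r = 1.2836/17.3 = 0.074197.

0.07 per year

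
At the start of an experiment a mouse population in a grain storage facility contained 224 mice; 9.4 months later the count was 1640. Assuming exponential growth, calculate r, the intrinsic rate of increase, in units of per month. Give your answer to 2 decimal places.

From N(t) = N₀·e^(rt): e^(r·9.4) = 1640/224 = 7.3214.
r·9.4 = ln(7.3214) = 1.9908, so r = 1.9908/9.4 = 0.21179.

0.21 per month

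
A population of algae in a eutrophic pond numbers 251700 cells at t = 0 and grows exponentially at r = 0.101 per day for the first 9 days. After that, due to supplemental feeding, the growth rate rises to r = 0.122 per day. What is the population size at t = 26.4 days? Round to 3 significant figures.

Phase 1: N(9) = 251700·e^(0.101×9) = 251700·e^0.909 = 624679.
Phase 2 runs for 26.4 − 9 = 17.4 days at r = 0.122.
N(26.4) = 624679·e^(0.122×17.4) = 624679·e^2.123 = 5.218879×10^6.

5220000 cells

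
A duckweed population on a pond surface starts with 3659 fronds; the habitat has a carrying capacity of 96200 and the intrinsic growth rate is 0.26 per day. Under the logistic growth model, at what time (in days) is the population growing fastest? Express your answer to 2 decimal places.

Logistic growth is fastest at N = K/2 = 48100.
A = (K − N₀)/N₀ = 25.291. Set K/(1 + A·e^(−rt)) = K/2 → A·e^(−rt) = 1.
e^(−0.26t) = 1/25.291 = 0.0395392, so t = ln(25.291)/0.26 = 3.2305/0.26 = 12.425.

12.42 days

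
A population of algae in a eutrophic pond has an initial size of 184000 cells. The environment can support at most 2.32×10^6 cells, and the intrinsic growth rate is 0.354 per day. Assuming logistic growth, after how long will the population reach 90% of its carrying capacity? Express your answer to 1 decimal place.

13.1 days

A = (K − N₀)/N₀ = (2.32×10^6 − 184000)/184000 = 11.609.
Solve 2.32×10^6/(1 + 11.609·e^(−0.354t)) = 2.088×10^6: 1 + 11.609·e^(−0.354t) = 1.1111, so e^(−0.354t) = 0.00957137.
−0.354·t = ln(0.00957137) = -4.649, so t = 4.649/0.354 = 13.133.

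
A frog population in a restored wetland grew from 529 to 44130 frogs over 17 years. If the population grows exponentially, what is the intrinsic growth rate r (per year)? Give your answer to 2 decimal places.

From N(t) = N₀·e^(rt): e^(r·17) = 44130/529 = 83.422.
r·17 = ln(83.422) = 4.4239, so r = 4.4239/17 = 0.26023.

0.26 per year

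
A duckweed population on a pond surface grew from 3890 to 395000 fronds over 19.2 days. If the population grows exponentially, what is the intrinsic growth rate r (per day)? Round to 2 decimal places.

From N(t) = N₀·e^(rt): e^(r·19.2) = 395000/3890 = 101.54.
r·19.2 = ln(101.54) = 4.6205, so r = 4.6205/19.2 = 0.24065.

0.24 per day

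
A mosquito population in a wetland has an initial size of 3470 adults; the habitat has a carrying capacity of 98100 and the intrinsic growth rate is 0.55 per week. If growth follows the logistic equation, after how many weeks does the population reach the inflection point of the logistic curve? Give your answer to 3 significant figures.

6.01 weeks

Logistic growth is fastest at N = K/2 = 49050.
A = (K − N₀)/N₀ = 27.271. Set K/(1 + A·e^(−rt)) = K/2 → A·e^(−rt) = 1.
e^(−0.55t) = 1/27.271 = 0.0366691, so t = ln(27.271)/0.55 = 3.3058/0.55 = 6.0106.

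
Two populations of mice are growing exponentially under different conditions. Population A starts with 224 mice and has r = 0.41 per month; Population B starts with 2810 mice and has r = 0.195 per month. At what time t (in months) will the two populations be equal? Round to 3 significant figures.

11.8 months

Set 224·e^(0.41t) = 2810·e^(0.195t).
e^((0.41 − 0.195)t) = 2810/224 → e^(0.215·t) = 12.545.
0.215·t = ln(12.545) = 2.5293, so t = 2.5293/0.215 = 11.764.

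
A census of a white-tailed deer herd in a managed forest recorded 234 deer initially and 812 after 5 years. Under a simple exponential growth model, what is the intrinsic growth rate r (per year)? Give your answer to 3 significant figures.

From N(t) = N₀·e^(rt): e^(r·5) = 812/234 = 3.4701.
r·5 = ln(3.4701) = 1.2442, so r = 1.2442/5 = 0.24884.

0.249 per year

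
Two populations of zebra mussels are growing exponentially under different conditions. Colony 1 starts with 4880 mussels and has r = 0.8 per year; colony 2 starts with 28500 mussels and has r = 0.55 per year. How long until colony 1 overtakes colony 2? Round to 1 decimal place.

Set 4880·e^(0.8t) = 28500·e^(0.55t).
e^((0.8 − 0.55)t) = 28500/4880 → e^(0.25·t) = 5.8402.
0.25·t = ln(5.8402) = 1.7648, so t = 1.7648/0.25 = 7.059.

7.1 years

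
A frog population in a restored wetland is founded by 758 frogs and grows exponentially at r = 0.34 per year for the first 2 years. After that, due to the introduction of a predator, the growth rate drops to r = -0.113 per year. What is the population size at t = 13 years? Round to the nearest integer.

Phase 1: N(2) = 758·e^(0.34×2) = 758·e^0.68 = 1496.2.
Phase 2 runs for 13 − 2 = 11 years at r = -0.113.
N(13) = 1496.2·e^(-0.113×11) = 1496.2·e^-1.243 = 431.679.

432 frogs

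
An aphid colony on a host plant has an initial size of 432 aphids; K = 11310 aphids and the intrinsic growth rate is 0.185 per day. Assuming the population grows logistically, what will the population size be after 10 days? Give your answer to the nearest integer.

A = (K − N₀)/N₀ = (11310 − 432)/432 = 25.181.
N(t) = K/(1 + A·e^(−rt)) = 11310/(1 + 25.181×e^(−0.185×10)).
e^(−1.85) = 0.15724; denominator = 1 + 25.181×0.15724 = 4.9593.
N = 11310/4.9593 = 2280.55.

2281 aphids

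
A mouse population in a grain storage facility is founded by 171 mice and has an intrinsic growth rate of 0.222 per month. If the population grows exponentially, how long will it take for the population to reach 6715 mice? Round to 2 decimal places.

16.53 months

Set N₀·e^(rt) = 6715: e^(0.222·t) = 6715/171 = 39.269.
0.222·t = ln(39.269) = 3.6704, so t = 3.6704/0.222 = 16.533.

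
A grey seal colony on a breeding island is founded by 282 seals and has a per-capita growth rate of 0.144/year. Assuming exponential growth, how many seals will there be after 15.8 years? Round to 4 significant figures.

N(t) = N₀·e^(rt) = 282 × e^(0.144×15.8) = 282 × e^2.275.
e^2.275 ≈ 9.7299, so N ≈ 282 × 9.7299 = 2743.82.

2744 seals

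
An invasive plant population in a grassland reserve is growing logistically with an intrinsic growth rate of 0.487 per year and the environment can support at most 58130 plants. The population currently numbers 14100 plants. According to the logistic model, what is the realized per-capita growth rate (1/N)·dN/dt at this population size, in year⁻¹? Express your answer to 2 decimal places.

0.37 per year

(1/N)·dN/dt = r(1 − N/K) = 0.487 × (1 − 14100/58130).
= 0.487 × 0.75744 = 0.36887.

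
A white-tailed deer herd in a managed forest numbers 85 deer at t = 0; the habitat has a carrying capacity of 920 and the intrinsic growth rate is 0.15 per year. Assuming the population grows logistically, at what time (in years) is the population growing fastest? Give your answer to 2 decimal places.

15.23 years

Logistic growth is fastest at N = K/2 = 460.
A = (K − N₀)/N₀ = 9.8235. Set K/(1 + A·e^(−rt)) = K/2 → A·e^(−rt) = 1.
e^(−0.15t) = 1/9.8235 = 0.101796, so t = ln(9.8235)/0.15 = 2.2848/0.15 = 15.232.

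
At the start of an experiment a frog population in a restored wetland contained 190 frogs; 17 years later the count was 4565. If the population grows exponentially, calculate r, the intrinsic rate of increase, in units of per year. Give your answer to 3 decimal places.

0.187 per year

From N(t) = N₀·e^(rt): e^(r·17) = 4565/190 = 24.026.
r·17 = ln(24.026) = 3.1791, so r = 3.1791/17 = 0.18701.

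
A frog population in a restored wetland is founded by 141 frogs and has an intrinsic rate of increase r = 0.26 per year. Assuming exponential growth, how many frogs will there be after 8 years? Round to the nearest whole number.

N(t) = N₀·e^(rt) = 141 × e^(0.26×8) = 141 × e^2.08.
e^2.08 ≈ 8.0045, so N ≈ 141 × 8.0045 = 1128.63.

1129 frogs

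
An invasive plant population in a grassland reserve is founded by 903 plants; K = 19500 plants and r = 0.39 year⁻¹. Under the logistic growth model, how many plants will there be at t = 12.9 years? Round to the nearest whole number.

17188 plants

A = (K − N₀)/N₀ = (19500 − 903)/903 = 20.595.
N(t) = K/(1 + A·e^(−rt)) = 19500/(1 + 20.595×e^(−0.39×12.9)).
e^(−5.031) = 0.0065323; denominator = 1 + 20.595×0.0065323 = 1.1345.
N = 19500/1.1345 = 17187.7.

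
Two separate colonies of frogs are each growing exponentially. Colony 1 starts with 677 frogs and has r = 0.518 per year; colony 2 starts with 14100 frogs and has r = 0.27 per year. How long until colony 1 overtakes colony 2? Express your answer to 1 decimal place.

12.2 years

Set 677·e^(0.518t) = 14100·e^(0.27t).
e^((0.518 − 0.27)t) = 14100/677 → e^(0.248·t) = 20.827.
0.248·t = ln(20.827) = 3.0363, so t = 3.0363/0.248 = 12.243.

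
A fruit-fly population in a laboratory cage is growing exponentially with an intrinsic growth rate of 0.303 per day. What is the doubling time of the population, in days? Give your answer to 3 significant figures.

Doubling time t_d = ln(2)/r = 0.6931/0.303 = 2.2876.

2.29 days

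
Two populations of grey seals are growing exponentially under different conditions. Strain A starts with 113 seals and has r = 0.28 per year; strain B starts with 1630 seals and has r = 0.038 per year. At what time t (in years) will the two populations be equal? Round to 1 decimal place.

11.0 years

Set 113·e^(0.28t) = 1630·e^(0.038t).
e^((0.28 − 0.038)t) = 1630/113 → e^(0.242·t) = 14.425.
0.242·t = ln(14.425) = 2.6689, so t = 2.6689/0.242 = 11.029.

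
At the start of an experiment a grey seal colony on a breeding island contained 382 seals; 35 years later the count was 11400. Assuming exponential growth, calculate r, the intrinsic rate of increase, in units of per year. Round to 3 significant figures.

0.0970 per year

From N(t) = N₀·e^(rt): e^(r·35) = 11400/382 = 29.843.
r·35 = ln(29.843) = 3.3959, so r = 3.3959/35 = 0.097027.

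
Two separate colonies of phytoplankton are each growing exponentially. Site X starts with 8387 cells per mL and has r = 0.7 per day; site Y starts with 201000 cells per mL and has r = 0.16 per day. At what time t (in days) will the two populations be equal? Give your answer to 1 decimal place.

Set 8387·e^(0.7t) = 201000·e^(0.16t).
e^((0.7 − 0.16)t) = 201000/8387 → e^(0.54·t) = 23.966.
0.54·t = ln(23.966) = 3.1766, so t = 3.1766/0.54 = 5.8826.

5.9 days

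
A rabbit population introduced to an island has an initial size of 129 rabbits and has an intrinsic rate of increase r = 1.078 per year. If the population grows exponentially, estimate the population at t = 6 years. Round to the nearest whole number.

N(t) = N₀·e^(rt) = 129 × e^(1.078×6) = 129 × e^6.468.
e^6.468 ≈ 644.19, so N ≈ 129 × 644.19 = 83101.

83101 rabbits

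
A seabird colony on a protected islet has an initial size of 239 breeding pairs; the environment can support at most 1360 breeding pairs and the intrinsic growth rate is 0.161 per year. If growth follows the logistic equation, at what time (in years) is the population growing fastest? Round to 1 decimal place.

9.6 years

Logistic growth is fastest at N = K/2 = 680.
A = (K − N₀)/N₀ = 4.6904. Set K/(1 + A·e^(−rt)) = K/2 → A·e^(−rt) = 1.
e^(−0.161t) = 1/4.6904 = 0.213202, so t = ln(4.6904)/0.161 = 1.5455/0.161 = 9.5995.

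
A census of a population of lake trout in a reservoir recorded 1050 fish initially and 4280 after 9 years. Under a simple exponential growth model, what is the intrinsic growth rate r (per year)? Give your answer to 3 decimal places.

0.156 per year

From N(t) = N₀·e^(rt): e^(r·9) = 4280/1050 = 4.0762.
r·9 = ln(4.0762) = 1.4052, so r = 1.4052/9 = 0.15613.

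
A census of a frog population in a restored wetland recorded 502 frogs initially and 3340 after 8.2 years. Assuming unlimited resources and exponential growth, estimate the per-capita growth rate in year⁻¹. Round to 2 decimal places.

From N(t) = N₀·e^(rt): e^(r·8.2) = 3340/502 = 6.6534.
r·8.2 = ln(6.6534) = 1.8951, so r = 1.8951/8.2 = 0.23111.

0.23 per year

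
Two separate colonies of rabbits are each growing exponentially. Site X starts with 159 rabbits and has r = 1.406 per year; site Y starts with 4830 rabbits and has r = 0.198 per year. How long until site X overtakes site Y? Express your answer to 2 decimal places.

Set 159·e^(1.406t) = 4830·e^(0.198t).
e^((1.406 − 0.198)t) = 4830/159 → e^(1.208·t) = 30.377.
1.208·t = ln(30.377) = 3.4137, so t = 3.4137/1.208 = 2.8259.

2.83 years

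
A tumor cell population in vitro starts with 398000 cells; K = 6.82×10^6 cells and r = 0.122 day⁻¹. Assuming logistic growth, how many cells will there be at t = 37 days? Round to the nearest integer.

A = (K − N₀)/N₀ = (6.82×10^6 − 398000)/398000 = 16.136.
N(t) = K/(1 + A·e^(−rt)) = 6.82×10^6/(1 + 16.136×e^(−0.122×37)).
e^(−4.514) = 0.010955; denominator = 1 + 16.136×0.010955 = 1.1768.
N = 6.82×10^6/1.1768 = 5.795578×10^6.

5795578 cells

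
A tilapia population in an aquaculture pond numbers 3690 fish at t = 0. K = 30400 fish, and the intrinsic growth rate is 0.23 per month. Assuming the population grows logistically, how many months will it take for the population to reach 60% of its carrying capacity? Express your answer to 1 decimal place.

A = (K − N₀)/N₀ = (30400 − 3690)/3690 = 7.2385.
Solve 30400/(1 + 7.2385·e^(−0.23t)) = 18240: 1 + 7.2385·e^(−0.23t) = 1.6667, so e^(−0.23t) = 0.0921003.
−0.23·t = ln(0.0921003) = -2.3849, so t = 2.3849/0.23 = 10.369.

10.4 months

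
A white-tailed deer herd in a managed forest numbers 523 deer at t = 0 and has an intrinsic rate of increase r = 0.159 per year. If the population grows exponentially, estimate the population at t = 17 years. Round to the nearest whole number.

N(t) = N₀·e^(rt) = 523 × e^(0.159×17) = 523 × e^2.703.
e^2.703 ≈ 14.924, so N ≈ 523 × 14.924 = 7805.48.

7805 deer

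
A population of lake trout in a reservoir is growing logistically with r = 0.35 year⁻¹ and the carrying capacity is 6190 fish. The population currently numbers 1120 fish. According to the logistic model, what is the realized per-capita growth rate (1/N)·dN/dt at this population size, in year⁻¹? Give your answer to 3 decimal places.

(1/N)·dN/dt = r(1 − N/K) = 0.35 × (1 − 1120/6190).
= 0.35 × 0.81906 = 0.28667.

0.287 per year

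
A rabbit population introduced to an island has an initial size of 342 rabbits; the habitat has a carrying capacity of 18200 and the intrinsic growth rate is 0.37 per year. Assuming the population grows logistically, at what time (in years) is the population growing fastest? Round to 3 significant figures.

10.7 years

Logistic growth is fastest at N = K/2 = 9100.
A = (K − N₀)/N₀ = 52.216. Set K/(1 + A·e^(−rt)) = K/2 → A·e^(−rt) = 1.
e^(−0.37t) = 1/52.216 = 0.0191511, so t = ln(52.216)/0.37 = 3.9554/0.37 = 10.69.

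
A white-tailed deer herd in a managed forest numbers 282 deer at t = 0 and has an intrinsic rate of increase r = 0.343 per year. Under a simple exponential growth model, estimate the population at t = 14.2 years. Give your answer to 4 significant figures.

36770 deer

N(t) = N₀·e^(rt) = 282 × e^(0.343×14.2) = 282 × e^4.871.
e^4.871 ≈ 130.4, so N ≈ 282 × 130.4 = 36772.6.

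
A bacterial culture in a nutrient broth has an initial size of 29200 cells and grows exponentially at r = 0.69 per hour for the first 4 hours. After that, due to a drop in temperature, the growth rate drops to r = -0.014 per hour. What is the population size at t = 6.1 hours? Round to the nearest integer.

447989 cells

Phase 1: N(4) = 29200·e^(0.69×4) = 29200·e^2.76 = 461355.
Phase 2 runs for 6.1 − 4 = 2.1 hours at r = -0.014.
N(6.1) = 461355·e^(-0.014×2.1) = 461355·e^-0.0294 = 447989.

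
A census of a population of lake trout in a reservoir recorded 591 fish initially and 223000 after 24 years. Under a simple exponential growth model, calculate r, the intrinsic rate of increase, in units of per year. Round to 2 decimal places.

0.25 per year

From N(t) = N₀·e^(rt): e^(r·24) = 223000/591 = 377.33.
r·24 = ln(377.33) = 5.9331, so r = 5.9331/24 = 0.24721.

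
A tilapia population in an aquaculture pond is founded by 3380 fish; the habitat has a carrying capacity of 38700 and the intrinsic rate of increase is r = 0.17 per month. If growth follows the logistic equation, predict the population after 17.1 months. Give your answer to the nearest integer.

24635 fish

A = (K − N₀)/N₀ = (38700 − 3380)/3380 = 10.45.
N(t) = K/(1 + A·e^(−rt)) = 38700/(1 + 10.45×e^(−0.17×17.1)).
e^(−2.907) = 0.054639; denominator = 1 + 10.45×0.054639 = 1.571.
N = 38700/1.571 = 24634.5.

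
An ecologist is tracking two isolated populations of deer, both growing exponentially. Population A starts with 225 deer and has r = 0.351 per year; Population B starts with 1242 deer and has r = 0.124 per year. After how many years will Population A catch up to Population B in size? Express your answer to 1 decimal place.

7.5 years

Set 225·e^(0.351t) = 1242·e^(0.124t).
e^((0.351 − 0.124)t) = 1242/225 → e^(0.227·t) = 5.52.
0.227·t = ln(5.52) = 1.7084, so t = 1.7084/0.227 = 7.5259.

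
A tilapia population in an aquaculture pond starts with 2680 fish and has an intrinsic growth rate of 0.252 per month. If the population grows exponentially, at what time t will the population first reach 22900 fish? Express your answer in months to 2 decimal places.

8.51 months

Set N₀·e^(rt) = 22900: e^(0.252·t) = 22900/2680 = 8.5448.
0.252·t = ln(8.5448) = 2.1453, so t = 2.1453/0.252 = 8.5132.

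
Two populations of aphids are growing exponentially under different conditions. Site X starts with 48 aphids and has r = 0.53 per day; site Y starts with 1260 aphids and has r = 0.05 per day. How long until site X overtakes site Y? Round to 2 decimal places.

6.81 days

Set 48·e^(0.53t) = 1260·e^(0.05t).
e^((0.53 − 0.05)t) = 1260/48 → e^(0.48·t) = 26.25.
0.48·t = ln(26.25) = 3.2677, so t = 3.2677/0.48 = 6.8076.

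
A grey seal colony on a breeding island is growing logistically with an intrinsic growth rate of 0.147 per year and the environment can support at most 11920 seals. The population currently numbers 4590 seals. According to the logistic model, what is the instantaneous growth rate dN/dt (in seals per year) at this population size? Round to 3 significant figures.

dN/dt = rN(1 − N/K) = 0.147 × 4590 × (1 − 4590/11920).
1 − 4590/11920 = 0.61493; dN/dt = 0.147 × 4590 × 0.61493 = 414.91.

415 seals per year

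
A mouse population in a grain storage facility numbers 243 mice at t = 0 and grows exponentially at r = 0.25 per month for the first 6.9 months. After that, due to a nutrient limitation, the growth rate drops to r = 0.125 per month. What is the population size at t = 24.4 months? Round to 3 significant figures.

12200 mice

Phase 1: N(6.9) = 243·e^(0.25×6.9) = 243·e^1.725 = 1363.84.
Phase 2 runs for 24.4 − 6.9 = 17.5 months at r = 0.125.
N(24.4) = 1363.84·e^(0.125×17.5) = 1363.84·e^2.188 = 12155.8.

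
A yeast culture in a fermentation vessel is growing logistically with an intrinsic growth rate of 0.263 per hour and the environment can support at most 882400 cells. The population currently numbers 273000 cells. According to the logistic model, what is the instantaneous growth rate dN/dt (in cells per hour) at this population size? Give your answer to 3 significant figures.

dN/dt = rN(1 − N/K) = 0.263 × 273000 × (1 − 273000/882400).
1 − 273000/882400 = 0.69062; dN/dt = 0.263 × 273000 × 0.69062 = 49586.

49600 cells per hour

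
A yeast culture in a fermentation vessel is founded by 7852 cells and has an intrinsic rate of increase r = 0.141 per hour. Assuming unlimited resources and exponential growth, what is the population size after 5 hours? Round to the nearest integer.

15891 cells

N(t) = N₀·e^(rt) = 7852 × e^(0.141×5) = 7852 × e^0.705.
e^0.705 ≈ 2.0238, so N ≈ 7852 × 2.0238 = 15891.2.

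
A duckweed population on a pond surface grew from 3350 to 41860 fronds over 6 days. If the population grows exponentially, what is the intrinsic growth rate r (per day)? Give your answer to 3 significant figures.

0.421 per day

From N(t) = N₀·e^(rt): e^(r·6) = 41860/3350 = 12.496.
r·6 = ln(12.496) = 2.5254, so r = 2.5254/6 = 0.4209.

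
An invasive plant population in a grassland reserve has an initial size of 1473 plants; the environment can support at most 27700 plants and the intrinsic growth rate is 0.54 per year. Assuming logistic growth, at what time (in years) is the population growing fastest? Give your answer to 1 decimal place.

5.3 years

Logistic growth is fastest at N = K/2 = 13850.
A = (K − N₀)/N₀ = 17.805. Set K/(1 + A·e^(−rt)) = K/2 → A·e^(−rt) = 1.
e^(−0.54t) = 1/17.805 = 0.0561635, so t = ln(17.805)/0.54 = 2.8795/0.54 = 5.3324.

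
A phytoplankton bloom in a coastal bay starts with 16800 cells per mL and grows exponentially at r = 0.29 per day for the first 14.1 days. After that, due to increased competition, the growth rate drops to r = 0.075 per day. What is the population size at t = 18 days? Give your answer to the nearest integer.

Phase 1: N(14.1) = 16800·e^(0.29×14.1) = 16800·e^4.089 = 1.002627×10^6.
Phase 2 runs for 18 − 14.1 = 3.9 days at r = 0.075.
N(18) = 1.002627×10^6·e^(0.075×3.9) = 1.002627×10^6·e^0.2925 = 1.343292×10^6.

1343292 cells per mL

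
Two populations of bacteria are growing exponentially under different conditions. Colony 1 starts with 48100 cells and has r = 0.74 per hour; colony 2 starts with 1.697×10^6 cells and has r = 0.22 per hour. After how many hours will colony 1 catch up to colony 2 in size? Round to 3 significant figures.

Set 48100·e^(0.74t) = 1.697×10^6·e^(0.22t).
e^((0.74 − 0.22)t) = 1.697×10^6/48100 → e^(0.52·t) = 35.281.
0.52·t = ln(35.281) = 3.5633, so t = 3.5633/0.52 = 6.8526.

6.85 hours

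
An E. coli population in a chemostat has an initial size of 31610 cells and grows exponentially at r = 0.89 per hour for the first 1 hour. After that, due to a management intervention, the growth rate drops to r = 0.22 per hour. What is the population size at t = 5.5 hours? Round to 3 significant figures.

Phase 1: N(1) = 31610·e^(0.89×1) = 31610·e^0.89 = 76974.4.
Phase 2 runs for 5.5 − 1 = 4.5 hours at r = 0.22.
N(5.5) = 76974.4·e^(0.22×4.5) = 76974.4·e^0.99 = 207156.

207000 cells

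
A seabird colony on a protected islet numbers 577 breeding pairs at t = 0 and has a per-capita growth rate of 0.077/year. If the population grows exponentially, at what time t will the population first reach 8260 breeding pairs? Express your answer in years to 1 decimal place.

34.6 years

Set N₀·e^(rt) = 8260: e^(0.077·t) = 8260/577 = 14.315.
0.077·t = ln(14.315) = 2.6613, so t = 2.6613/0.077 = 34.563.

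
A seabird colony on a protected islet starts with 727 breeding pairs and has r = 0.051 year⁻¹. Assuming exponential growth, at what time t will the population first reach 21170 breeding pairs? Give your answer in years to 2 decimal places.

66.11 years

Set N₀·e^(rt) = 21170: e^(0.051·t) = 21170/727 = 29.12.
0.051·t = ln(29.12) = 3.3714, so t = 3.3714/0.051 = 66.106.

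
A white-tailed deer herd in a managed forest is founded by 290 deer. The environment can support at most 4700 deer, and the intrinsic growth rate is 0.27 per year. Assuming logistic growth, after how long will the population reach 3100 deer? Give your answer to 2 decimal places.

A = (K − N₀)/N₀ = (4700 − 290)/290 = 15.207.
Solve 4700/(1 + 15.207·e^(−0.27t)) = 3100: 1 + 15.207·e^(−0.27t) = 1.5161, so e^(−0.27t) = 0.0339405.
−0.27·t = ln(0.0339405) = -3.3831, so t = 3.3831/0.27 = 12.53.

12.53 years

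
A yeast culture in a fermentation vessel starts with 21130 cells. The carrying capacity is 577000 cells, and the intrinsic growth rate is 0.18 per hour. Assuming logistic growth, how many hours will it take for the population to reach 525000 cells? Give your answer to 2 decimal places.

31.01 hours

A = (K − N₀)/N₀ = (577000 − 21130)/21130 = 26.307.
Solve 577000/(1 + 26.307·e^(−0.18t)) = 525000: 1 + 26.307·e^(−0.18t) = 1.099, so e^(−0.18t) = 0.00376505.
−0.18·t = ln(0.00376505) = -5.582, so t = 5.582/0.18 = 31.011.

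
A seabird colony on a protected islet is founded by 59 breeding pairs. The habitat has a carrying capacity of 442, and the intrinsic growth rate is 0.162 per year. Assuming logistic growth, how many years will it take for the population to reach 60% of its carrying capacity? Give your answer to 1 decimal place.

A = (K − N₀)/N₀ = (442 − 59)/59 = 6.4915.
Solve 442/(1 + 6.4915·e^(−0.162t)) = 265.2: 1 + 6.4915·e^(−0.162t) = 1.6667, so e^(−0.162t) = 0.102698.
−0.162·t = ln(0.102698) = -2.276, so t = 2.276/0.162 = 14.049.

14.0 years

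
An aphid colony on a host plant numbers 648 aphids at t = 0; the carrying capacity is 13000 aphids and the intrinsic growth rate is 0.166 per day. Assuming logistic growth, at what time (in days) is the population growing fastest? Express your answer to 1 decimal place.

Logistic growth is fastest at N = K/2 = 6500.
A = (K − N₀)/N₀ = 19.062. Set K/(1 + A·e^(−rt)) = K/2 → A·e^(−rt) = 1.
e^(−0.166t) = 1/19.062 = 0.0524611, so t = ln(19.062)/0.166 = 2.9477/0.166 = 17.757.

17.8 days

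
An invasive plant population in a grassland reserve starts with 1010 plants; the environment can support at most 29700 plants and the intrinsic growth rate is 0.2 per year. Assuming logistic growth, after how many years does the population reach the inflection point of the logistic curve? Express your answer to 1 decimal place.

16.7 years

Logistic growth is fastest at N = K/2 = 14850.
A = (K − N₀)/N₀ = 28.406. Set K/(1 + A·e^(−rt)) = K/2 → A·e^(−rt) = 1.
e^(−0.2t) = 1/28.406 = 0.0352039, so t = ln(28.406)/0.2 = 3.3466/0.2 = 16.733.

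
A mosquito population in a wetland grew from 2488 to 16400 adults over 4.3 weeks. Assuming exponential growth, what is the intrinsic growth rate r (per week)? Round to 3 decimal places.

From N(t) = N₀·e^(rt): e^(r·4.3) = 16400/2488 = 6.5916.
r·4.3 = ln(6.5916) = 1.8858, so r = 1.8858/4.3 = 0.43856.

0.439 per week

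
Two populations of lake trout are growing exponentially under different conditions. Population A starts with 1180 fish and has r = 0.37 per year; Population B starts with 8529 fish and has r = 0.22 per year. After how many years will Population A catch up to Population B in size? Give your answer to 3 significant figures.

13.2 years

Set 1180·e^(0.37t) = 8529·e^(0.22t).
e^((0.37 − 0.22)t) = 8529/1180 → e^(0.15·t) = 7.228.
0.15·t = ln(7.228) = 1.978, so t = 1.978/0.15 = 13.186.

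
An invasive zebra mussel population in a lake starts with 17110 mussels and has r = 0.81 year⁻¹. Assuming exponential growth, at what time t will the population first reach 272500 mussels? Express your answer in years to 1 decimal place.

Set N₀·e^(rt) = 272500: e^(0.81·t) = 272500/17110 = 15.926.
0.81·t = ln(15.926) = 2.768, so t = 2.768/0.81 = 3.4173.

3.4 years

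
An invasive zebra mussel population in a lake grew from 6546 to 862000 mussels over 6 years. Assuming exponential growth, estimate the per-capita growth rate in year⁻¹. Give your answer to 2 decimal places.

0.81 per year

From N(t) = N₀·e^(rt): e^(r·6) = 862000/6546 = 131.68.
r·6 = ln(131.68) = 4.8804, so r = 4.8804/6 = 0.8134.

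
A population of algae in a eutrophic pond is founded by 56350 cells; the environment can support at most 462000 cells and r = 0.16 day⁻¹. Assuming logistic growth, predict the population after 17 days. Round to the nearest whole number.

A = (K − N₀)/N₀ = (462000 − 56350)/56350 = 7.1988.
N(t) = K/(1 + A·e^(−rt)) = 462000/(1 + 7.1988×e^(−0.16×17)).
e^(−2.72) = 0.065875; denominator = 1 + 7.1988×0.065875 = 1.4742.
N = 462000/1.4742 = 313387.

313387 cells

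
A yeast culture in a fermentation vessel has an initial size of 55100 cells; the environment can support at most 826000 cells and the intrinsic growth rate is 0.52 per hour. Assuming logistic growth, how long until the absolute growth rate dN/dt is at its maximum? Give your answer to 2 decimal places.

5.07 hours

Logistic growth is fastest at N = K/2 = 413000.
A = (K − N₀)/N₀ = 13.991. Set K/(1 + A·e^(−rt)) = K/2 → A·e^(−rt) = 1.
e^(−0.52t) = 1/13.991 = 0.0714749, so t = ln(13.991)/0.52 = 2.6384/0.52 = 5.0739.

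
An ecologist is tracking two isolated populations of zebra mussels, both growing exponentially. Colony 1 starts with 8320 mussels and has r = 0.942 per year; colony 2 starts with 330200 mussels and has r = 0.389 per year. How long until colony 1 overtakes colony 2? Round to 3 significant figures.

Set 8320·e^(0.942t) = 330200·e^(0.389t).
e^((0.942 − 0.389)t) = 330200/8320 → e^(0.553·t) = 39.688.
0.553·t = ln(39.688) = 3.681, so t = 3.681/0.553 = 6.6565.

6.66 years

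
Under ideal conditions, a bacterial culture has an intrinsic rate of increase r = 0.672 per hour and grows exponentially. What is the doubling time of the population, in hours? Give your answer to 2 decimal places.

1.03 hours

Doubling time t_d = ln(2)/r = 0.6931/0.672 = 1.0315.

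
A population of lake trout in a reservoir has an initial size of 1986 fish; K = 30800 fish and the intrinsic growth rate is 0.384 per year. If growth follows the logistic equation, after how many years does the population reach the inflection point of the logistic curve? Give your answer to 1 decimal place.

Logistic growth is fastest at N = K/2 = 15400.
A = (K − N₀)/N₀ = 14.509. Set K/(1 + A·e^(−rt)) = K/2 → A·e^(−rt) = 1.
e^(−0.384t) = 1/14.509 = 0.0689248, so t = ln(14.509)/0.384 = 2.6747/0.384 = 6.9655.

7.0 years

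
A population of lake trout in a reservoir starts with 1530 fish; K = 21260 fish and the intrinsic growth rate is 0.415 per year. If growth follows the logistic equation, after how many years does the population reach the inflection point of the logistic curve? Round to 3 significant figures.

6.16 years

Logistic growth is fastest at N = K/2 = 10630.
A = (K − N₀)/N₀ = 12.895. Set K/(1 + A·e^(−rt)) = K/2 → A·e^(−rt) = 1.
e^(−0.415t) = 1/12.895 = 0.0775469, so t = ln(12.895)/0.415 = 2.5569/0.415 = 6.1611.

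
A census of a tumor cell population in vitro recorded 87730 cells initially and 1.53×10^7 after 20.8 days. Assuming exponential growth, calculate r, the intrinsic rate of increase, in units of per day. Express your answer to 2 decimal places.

From N(t) = N₀·e^(rt): e^(r·20.8) = 1.53×10^7/87730 = 174.4.
r·20.8 = ln(174.4) = 5.1613, so r = 5.1613/20.8 = 0.24814.

0.25 per day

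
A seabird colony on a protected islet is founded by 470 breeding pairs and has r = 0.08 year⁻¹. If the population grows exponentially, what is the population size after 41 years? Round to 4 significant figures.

12490 breeding pairs

N(t) = N₀·e^(rt) = 470 × e^(0.08×41) = 470 × e^3.28.
e^3.28 ≈ 26.576, so N ≈ 470 × 26.576 = 12490.6.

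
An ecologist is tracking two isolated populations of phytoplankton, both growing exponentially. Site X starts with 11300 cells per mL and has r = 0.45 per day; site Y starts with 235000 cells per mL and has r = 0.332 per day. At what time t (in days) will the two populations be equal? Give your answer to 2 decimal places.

25.72 days

Set 11300·e^(0.45t) = 235000·e^(0.332t).
e^((0.45 − 0.332)t) = 235000/11300 → e^(0.118·t) = 20.796.
0.118·t = ln(20.796) = 3.0348, so t = 3.0348/0.118 = 25.718.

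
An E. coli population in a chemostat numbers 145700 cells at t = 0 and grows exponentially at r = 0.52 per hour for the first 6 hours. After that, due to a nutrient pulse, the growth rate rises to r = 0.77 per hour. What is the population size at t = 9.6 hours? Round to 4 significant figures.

52760000 cells

Phase 1: N(6) = 145700·e^(0.52×6) = 145700·e^3.12 = 3.299578×10^6.
Phase 2 runs for 9.6 − 6 = 3.6 hours at r = 0.77.
N(9.6) = 3.299578×10^6·e^(0.77×3.6) = 3.299578×10^6·e^2.772 = 5.276217×10^7.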